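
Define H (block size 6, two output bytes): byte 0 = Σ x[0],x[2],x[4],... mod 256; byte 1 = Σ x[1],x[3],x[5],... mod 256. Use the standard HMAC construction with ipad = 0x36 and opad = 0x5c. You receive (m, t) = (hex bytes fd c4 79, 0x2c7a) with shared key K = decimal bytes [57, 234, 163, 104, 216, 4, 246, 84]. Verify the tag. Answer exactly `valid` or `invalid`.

valid

Key decimal bytes [57, 234, 163, 104, 216, 4, 246, 84] = 39 ea a3 68 d8 04 f6 54 is 8 bytes > B = 6, so hash it first: H(key) = aa aa, then zero-pad to 6 bytes: K' = aa aa 00 00 00 00.
K' ⊕ ipad = 9c 9c 36 36 36 36; K' ⊕ opad = f6 f6 5c 5c 5c 5c.
Inner hash: even-index sum = 638 mod 256 = 126; odd-index sum = 460 mod 256 = 204 → 7e cc.
Outer hash (recomputed tag): even-index sum = 556 mod 256 = 44; odd-index sum = 634 mod 256 = 122 → 2c 7a.
Recomputed tag = 2c7a; claimed = 2c7a → match.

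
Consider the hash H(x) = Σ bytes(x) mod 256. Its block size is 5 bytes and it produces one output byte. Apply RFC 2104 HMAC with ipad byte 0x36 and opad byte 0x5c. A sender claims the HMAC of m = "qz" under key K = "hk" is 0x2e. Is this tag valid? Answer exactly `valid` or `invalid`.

Key "hk" = 68 6b is 2 bytes ≤ B = 5; zero-pad to 5 bytes: K' = 68 6b 00 00 00.
K' ⊕ ipad = 5e 5d 36 36 36; K' ⊕ opad = 34 37 5c 5c 5c.
Inner hash: sum = 94+93+54+54+54+113+122 = 584; mod 256 = 72 → 48.
Outer hash (recomputed tag): sum = 52+55+92+92+92+72 = 455; mod 256 = 199 → c7.
Recomputed tag = c7; claimed = 2e → mismatch.

invalid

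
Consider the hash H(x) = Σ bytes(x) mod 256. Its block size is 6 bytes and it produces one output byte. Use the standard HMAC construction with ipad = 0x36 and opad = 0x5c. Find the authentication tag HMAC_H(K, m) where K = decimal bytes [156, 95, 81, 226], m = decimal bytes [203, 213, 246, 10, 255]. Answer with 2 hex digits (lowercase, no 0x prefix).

9f

Key decimal bytes [156, 95, 81, 226] = 9c 5f 51 e2 is 4 bytes ≤ B = 6; zero-pad to 6 bytes: K' = 9c 5f 51 e2 00 00.
K' ⊕ ipad = aa 69 67 d4 36 36.  K' ⊕ opad = c0 03 0d be 5c 5c.
Inner input = (K'⊕ipad) ∥ m = aa 69 67 d4 36 36 ∥ cb d5 f6 0a ff.
Inner hash: sum = 170+105+103+212+54+54+203+213+246+10+255 = 1625; mod 256 = 89 → 59.
Outer input = (K'⊕opad) ∥ inner = c0 03 0d be 5c 5c ∥ 59.
Outer hash (tag): sum = 192+3+13+190+92+92+89 = 671; mod 256 = 159 → 9f.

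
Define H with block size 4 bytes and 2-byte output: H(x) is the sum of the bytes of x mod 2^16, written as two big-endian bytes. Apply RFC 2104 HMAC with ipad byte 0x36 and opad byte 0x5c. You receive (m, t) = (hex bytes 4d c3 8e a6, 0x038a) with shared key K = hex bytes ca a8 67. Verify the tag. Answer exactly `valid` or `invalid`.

invalid

Key hex bytes ca a8 67 is 3 bytes ≤ B = 4; zero-pad to 4 bytes: K' = ca a8 67 00.
K' ⊕ ipad = fc 9e 51 36; K' ⊕ opad = 96 f4 3b 5c.
Inner hash: sum = 252+158+81+54+77+195+142+166 = 1125 → 04 65.
Outer hash (recomputed tag): sum = 150+244+59+92+4+101 = 650 → 02 8a.
Recomputed tag = 028a; claimed = 038a → mismatch.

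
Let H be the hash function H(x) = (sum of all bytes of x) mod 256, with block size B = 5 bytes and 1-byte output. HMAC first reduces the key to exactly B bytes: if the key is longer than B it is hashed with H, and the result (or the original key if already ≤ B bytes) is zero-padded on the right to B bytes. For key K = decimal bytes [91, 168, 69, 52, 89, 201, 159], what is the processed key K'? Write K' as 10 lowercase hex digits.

3d00000000

|K| = 7 > B = 5, so first hash the key.
H(K): sum = 91+168+69+52+89+201+159 = 829; mod 256 = 61 → 3d.
Zero-pad H(K) = 3d to 5 bytes: K' = 3d 00 00 00 00.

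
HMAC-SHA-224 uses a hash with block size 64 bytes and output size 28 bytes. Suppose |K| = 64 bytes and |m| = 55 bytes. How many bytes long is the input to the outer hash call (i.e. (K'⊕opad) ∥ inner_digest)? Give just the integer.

Key is 64 ≤ 64 bytes, zero-padded: |K'| = 64.
Outer input = (K'⊕opad) ∥ H(inner) → 64 + 28 = 92 bytes.

92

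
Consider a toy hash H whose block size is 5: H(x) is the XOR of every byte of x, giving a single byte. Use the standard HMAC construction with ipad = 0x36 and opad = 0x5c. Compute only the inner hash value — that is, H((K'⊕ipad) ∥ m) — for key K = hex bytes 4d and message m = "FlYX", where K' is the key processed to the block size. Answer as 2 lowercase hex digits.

Key hex bytes 4d is 1 byte ≤ B = 5; zero-pad to 5 bytes: K' = 4d 00 00 00 00.
K' ⊕ ipad = 7b 36 36 36 36.
Inner input = 7b 36 36 36 36 ∥ 46 6c 59 58.
Inner hash: XOR 7b⊕36⊕36⊕36⊕36⊕46⊕6c⊕59⊕58 = 50.

50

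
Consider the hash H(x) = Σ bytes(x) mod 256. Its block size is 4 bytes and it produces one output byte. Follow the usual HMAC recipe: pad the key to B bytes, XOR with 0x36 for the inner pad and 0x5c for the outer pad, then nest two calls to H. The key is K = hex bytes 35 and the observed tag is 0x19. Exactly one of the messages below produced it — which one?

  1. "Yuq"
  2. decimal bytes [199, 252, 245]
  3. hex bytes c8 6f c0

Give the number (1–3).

3

Key hex bytes 35 is 1 byte ≤ B = 4; zero-pad to 4 bytes: K' = 35 00 00 00.
K' ⊕ ipad = 03 36 36 36; K' ⊕ opad = 69 5c 5c 5c.
m1: inner = H(03 36 36 36 59 75 71) = e4; tag = H(69 5c 5c 5c e4) = 61
m2: inner = H(03 36 36 36 c7 fc f5) = 5d; tag = H(69 5c 5c 5c 5d) = da
m3: inner = H(03 36 36 36 c8 6f c0) = 9c; tag = H(69 5c 5c 5c 9c) = 19 ← matches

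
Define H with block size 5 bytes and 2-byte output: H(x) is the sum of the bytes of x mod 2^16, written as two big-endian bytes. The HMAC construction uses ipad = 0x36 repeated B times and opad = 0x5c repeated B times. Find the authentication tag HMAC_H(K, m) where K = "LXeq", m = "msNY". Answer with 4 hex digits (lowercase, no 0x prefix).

Key "LXeq" = 4c 58 65 71 is 4 bytes ≤ B = 5; zero-pad to 5 bytes: K' = 4c 58 65 71 00.
K' ⊕ ipad = 7a 6e 53 47 36.  K' ⊕ opad = 10 04 39 2d 5c.
Inner input = (K'⊕ipad) ∥ m = 7a 6e 53 47 36 ∥ 6d 73 4e 59.
Inner hash: sum = 122+110+83+71+54+109+115+78+89 = 831 → 03 3f.
Outer input = (K'⊕opad) ∥ inner = 10 04 39 2d 5c ∥ 03 3f.
Outer hash (tag): sum = 16+4+57+45+92+3+63 = 280 → 01 18.

0118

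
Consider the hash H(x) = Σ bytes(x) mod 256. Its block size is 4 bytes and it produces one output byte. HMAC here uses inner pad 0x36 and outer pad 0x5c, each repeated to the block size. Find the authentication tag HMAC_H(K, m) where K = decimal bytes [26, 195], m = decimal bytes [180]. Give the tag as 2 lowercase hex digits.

de

Key decimal bytes [26, 195] = 1a c3 is 2 bytes ≤ B = 4; zero-pad to 4 bytes: K' = 1a c3 00 00.
K' ⊕ ipad = 2c f5 36 36.  K' ⊕ opad = 46 9f 5c 5c.
Inner input = (K'⊕ipad) ∥ m = 2c f5 36 36 ∥ b4.
Inner hash: sum = 44+245+54+54+180 = 577; mod 256 = 65 → 41.
Outer input = (K'⊕opad) ∥ inner = 46 9f 5c 5c ∥ 41.
Outer hash (tag): sum = 70+159+92+92+65 = 478; mod 256 = 222 → de.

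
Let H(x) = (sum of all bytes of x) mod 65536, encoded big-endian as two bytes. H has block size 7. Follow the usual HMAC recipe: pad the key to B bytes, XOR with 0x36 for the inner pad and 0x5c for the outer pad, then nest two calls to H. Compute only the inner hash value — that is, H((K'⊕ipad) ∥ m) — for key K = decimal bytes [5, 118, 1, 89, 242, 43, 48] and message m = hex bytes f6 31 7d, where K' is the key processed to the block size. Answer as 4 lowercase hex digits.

03a4

Key decimal bytes [5, 118, 1, 89, 242, 43, 48] = 05 76 01 59 f2 2b 30 is exactly B = 7 bytes: K' = 05 76 01 59 f2 2b 30.
K' ⊕ ipad = 33 40 37 6f c4 1d 06.
Inner input = 33 40 37 6f c4 1d 06 ∥ f6 31 7d.
Inner hash: sum = 51+64+55+111+196+29+6+246+49+125 = 932 → 03 a4.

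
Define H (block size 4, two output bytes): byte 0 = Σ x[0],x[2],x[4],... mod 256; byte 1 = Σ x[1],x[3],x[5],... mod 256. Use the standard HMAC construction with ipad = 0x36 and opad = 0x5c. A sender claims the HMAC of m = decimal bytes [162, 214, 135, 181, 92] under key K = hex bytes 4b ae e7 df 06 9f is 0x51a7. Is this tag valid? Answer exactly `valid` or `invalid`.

Key hex bytes 4b ae e7 df 06 9f is 6 bytes > B = 4, so hash it first: H(key) = 38 2c, then zero-pad to 4 bytes: K' = 38 2c 00 00.
K' ⊕ ipad = 0e 1a 36 36; K' ⊕ opad = 64 70 5c 5c.
Inner hash: even-index sum = 457 mod 256 = 201; odd-index sum = 475 mod 256 = 219 → c9 db.
Outer hash (recomputed tag): even-index sum = 393 mod 256 = 137; odd-index sum = 423 mod 256 = 167 → 89 a7.
Recomputed tag = 89a7; claimed = 51a7 → mismatch.

invalid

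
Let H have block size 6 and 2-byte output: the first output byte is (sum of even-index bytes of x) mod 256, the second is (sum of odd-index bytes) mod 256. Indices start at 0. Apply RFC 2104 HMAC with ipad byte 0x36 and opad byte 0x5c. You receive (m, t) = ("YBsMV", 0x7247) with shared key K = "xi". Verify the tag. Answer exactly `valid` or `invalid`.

invalid

Key "xi" = 78 69 is 2 bytes ≤ B = 6; zero-pad to 6 bytes: K' = 78 69 00 00 00 00.
K' ⊕ ipad = 4e 5f 36 36 36 36; K' ⊕ opad = 24 35 5c 5c 5c 5c.
Inner hash: even-index sum = 476 mod 256 = 220; odd-index sum = 346 mod 256 = 90 → dc 5a.
Outer hash (recomputed tag): even-index sum = 440 mod 256 = 184; odd-index sum = 327 mod 256 = 71 → b8 47.
Recomputed tag = b847; claimed = 7247 → mismatch.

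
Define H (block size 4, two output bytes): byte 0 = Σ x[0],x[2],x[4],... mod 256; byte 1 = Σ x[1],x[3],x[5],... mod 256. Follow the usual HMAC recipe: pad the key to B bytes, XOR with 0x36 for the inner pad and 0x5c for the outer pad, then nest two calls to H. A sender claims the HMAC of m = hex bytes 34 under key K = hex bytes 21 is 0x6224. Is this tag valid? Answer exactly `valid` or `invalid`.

invalid

Key hex bytes 21 is 1 byte ≤ B = 4; zero-pad to 4 bytes: K' = 21 00 00 00.
K' ⊕ ipad = 17 36 36 36; K' ⊕ opad = 7d 5c 5c 5c.
Inner hash: even-index sum = 129 mod 256 = 129; odd-index sum = 108 mod 256 = 108 → 81 6c.
Outer hash (recomputed tag): even-index sum = 346 mod 256 = 90; odd-index sum = 292 mod 256 = 36 → 5a 24.
Recomputed tag = 5a24; claimed = 6224 → mismatch.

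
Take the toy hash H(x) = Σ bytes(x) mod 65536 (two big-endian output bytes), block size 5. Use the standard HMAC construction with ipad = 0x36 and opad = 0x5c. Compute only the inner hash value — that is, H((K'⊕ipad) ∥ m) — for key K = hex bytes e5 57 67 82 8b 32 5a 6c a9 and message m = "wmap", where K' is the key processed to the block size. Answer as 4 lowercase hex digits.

Key hex bytes e5 57 67 82 8b 32 5a 6c a9 is 9 bytes > B = 5, so hash it first: H(key) = 04 51, then zero-pad to 5 bytes: K' = 04 51 00 00 00.
K' ⊕ ipad = 32 67 36 36 36.
Inner input = 32 67 36 36 36 ∥ 77 6d 61 70.
Inner hash: sum = 50+103+54+54+54+119+109+97+112 = 752 → 02 f0.

02f0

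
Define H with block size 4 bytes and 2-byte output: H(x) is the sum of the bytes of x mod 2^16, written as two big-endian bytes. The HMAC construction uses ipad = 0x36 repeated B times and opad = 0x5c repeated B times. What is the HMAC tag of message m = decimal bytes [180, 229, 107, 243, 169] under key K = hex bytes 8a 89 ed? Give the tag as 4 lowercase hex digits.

Key hex bytes 8a 89 ed is 3 bytes ≤ B = 4; zero-pad to 4 bytes: K' = 8a 89 ed 00.
K' ⊕ ipad = bc bf db 36.  K' ⊕ opad = d6 d5 b1 5c.
Inner input = (K'⊕ipad) ∥ m = bc bf db 36 ∥ b4 e5 6b f3 a9.
Inner hash: sum = 188+191+219+54+180+229+107+243+169 = 1580 → 06 2c.
Outer input = (K'⊕opad) ∥ inner = d6 d5 b1 5c ∥ 06 2c.
Outer hash (tag): sum = 214+213+177+92+6+44 = 746 → 02 ea.

02ea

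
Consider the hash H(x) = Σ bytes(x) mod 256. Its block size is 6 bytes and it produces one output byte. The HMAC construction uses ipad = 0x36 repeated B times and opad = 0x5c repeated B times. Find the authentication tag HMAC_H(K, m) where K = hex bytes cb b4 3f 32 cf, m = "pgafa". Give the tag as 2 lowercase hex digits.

Key hex bytes cb b4 3f 32 cf is 5 bytes ≤ B = 6; zero-pad to 6 bytes: K' = cb b4 3f 32 cf 00.
K' ⊕ ipad = fd 82 09 04 f9 36.  K' ⊕ opad = 97 e8 63 6e 93 5c.
Inner input = (K'⊕ipad) ∥ m = fd 82 09 04 f9 36 ∥ 70 67 61 66 61.
Inner hash: sum = 253+130+9+4+249+54+112+103+97+102+97 = 1210; mod 256 = 186 → ba.
Outer input = (K'⊕opad) ∥ inner = 97 e8 63 6e 93 5c ∥ ba.
Outer hash (tag): sum = 151+232+99+110+147+92+186 = 1017; mod 256 = 249 → f9.

f9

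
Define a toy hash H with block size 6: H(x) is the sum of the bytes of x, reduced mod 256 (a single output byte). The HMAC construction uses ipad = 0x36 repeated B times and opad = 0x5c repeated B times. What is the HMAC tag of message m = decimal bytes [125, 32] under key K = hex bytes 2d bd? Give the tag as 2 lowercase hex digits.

dd

Key hex bytes 2d bd is 2 bytes ≤ B = 6; zero-pad to 6 bytes: K' = 2d bd 00 00 00 00.
K' ⊕ ipad = 1b 8b 36 36 36 36.  K' ⊕ opad = 71 e1 5c 5c 5c 5c.
Inner input = (K'⊕ipad) ∥ m = 1b 8b 36 36 36 36 ∥ 7d 20.
Inner hash: sum = 27+139+54+54+54+54+125+32 = 539; mod 256 = 27 → 1b.
Outer input = (K'⊕opad) ∥ inner = 71 e1 5c 5c 5c 5c ∥ 1b.
Outer hash (tag): sum = 113+225+92+92+92+92+27 = 733; mod 256 = 221 → dd.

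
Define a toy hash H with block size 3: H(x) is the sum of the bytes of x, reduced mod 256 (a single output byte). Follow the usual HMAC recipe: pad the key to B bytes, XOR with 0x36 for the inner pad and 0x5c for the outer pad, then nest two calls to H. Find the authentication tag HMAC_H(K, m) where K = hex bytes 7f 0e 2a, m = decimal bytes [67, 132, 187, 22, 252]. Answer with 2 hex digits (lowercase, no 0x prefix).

Key hex bytes 7f 0e 2a is exactly B = 3 bytes: K' = 7f 0e 2a.
K' ⊕ ipad = 49 38 1c.  K' ⊕ opad = 23 52 76.
Inner input = (K'⊕ipad) ∥ m = 49 38 1c ∥ 43 84 bb 16 fc.
Inner hash: sum = 73+56+28+67+132+187+22+252 = 817; mod 256 = 49 → 31.
Outer input = (K'⊕opad) ∥ inner = 23 52 76 ∥ 31.
Outer hash (tag): sum = 35+82+118+49 = 284; mod 256 = 28 → 1c.

1c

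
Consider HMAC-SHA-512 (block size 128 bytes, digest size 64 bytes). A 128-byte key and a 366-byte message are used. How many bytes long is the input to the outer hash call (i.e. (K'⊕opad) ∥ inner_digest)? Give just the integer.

192

Key is 128 ≤ 128 bytes, zero-padded: |K'| = 128.
Outer input = (K'⊕opad) ∥ H(inner) → 128 + 64 = 192 bytes.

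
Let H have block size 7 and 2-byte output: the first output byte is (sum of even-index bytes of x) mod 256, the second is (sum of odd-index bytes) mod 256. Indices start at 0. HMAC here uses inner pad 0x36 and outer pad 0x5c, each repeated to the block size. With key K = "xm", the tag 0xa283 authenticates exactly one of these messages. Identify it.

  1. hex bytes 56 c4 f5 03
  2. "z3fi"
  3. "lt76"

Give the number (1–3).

3

Key "xm" = 78 6d is 2 bytes ≤ B = 7; zero-pad to 7 bytes: K' = 78 6d 00 00 00 00 00.
K' ⊕ ipad = 4e 5b 36 36 36 36 36; K' ⊕ opad = 24 31 5c 5c 5c 5c 5c.
m1: inner = H(4e 5b 36 36 36 36 36 56 c4 f5 03) = b7 12; tag = H(24 31 5c 5c 5c 5c 5c b7 12) = 4aa0
m2: inner = H(4e 5b 36 36 36 36 36 7a 33 66 69) = 8c a7; tag = H(24 31 5c 5c 5c 5c 5c 8c a7) = df75
m3: inner = H(4e 5b 36 36 36 36 36 6c 74 37 36) = 9a 6a; tag = H(24 31 5c 5c 5c 5c 5c 9a 6a) = a283 ← matches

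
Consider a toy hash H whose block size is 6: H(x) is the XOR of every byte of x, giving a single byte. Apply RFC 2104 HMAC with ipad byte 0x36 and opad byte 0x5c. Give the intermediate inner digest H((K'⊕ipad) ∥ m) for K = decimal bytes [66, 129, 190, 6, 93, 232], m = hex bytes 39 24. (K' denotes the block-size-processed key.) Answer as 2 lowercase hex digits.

d3

Key decimal bytes [66, 129, 190, 6, 93, 232] = 42 81 be 06 5d e8 is exactly B = 6 bytes: K' = 42 81 be 06 5d e8.
K' ⊕ ipad = 74 b7 88 30 6b de.
Inner input = 74 b7 88 30 6b de ∥ 39 24.
Inner hash: XOR 74⊕b7⊕88⊕30⊕6b⊕de⊕39⊕24 = d3.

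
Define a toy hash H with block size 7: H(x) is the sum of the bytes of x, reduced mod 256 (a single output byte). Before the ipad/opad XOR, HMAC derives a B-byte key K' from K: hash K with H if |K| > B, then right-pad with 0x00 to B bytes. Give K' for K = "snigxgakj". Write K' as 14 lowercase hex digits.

c6000000000000

|K| = 9 > B = 7, so first hash the key.
H(K): sum = 115+110+105+103+120+103+97+107+106 = 966; mod 256 = 198 → c6.
Zero-pad H(K) = c6 to 7 bytes: K' = c6 00 00 00 00 00 00.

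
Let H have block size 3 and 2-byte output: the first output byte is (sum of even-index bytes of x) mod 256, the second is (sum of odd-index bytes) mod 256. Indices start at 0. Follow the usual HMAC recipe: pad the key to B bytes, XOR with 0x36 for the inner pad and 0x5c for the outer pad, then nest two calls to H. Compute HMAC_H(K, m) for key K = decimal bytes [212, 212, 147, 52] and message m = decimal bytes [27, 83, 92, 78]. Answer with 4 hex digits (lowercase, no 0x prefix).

Key decimal bytes [212, 212, 147, 52] = d4 d4 93 34 is 4 bytes > B = 3, so hash it first: H(key) = 67 08, then zero-pad to 3 bytes: K' = 67 08 00.
K' ⊕ ipad = 51 3e 36.  K' ⊕ opad = 3b 54 5c.
Inner input = (K'⊕ipad) ∥ m = 51 3e 36 ∥ 1b 53 5c 4e.
Inner hash: even-index sum = 296 mod 256 = 40; odd-index sum = 181 mod 256 = 181 → 28 b5.
Outer input = (K'⊕opad) ∥ inner = 3b 54 5c ∥ 28 b5.
Outer hash (tag): even-index sum = 332 mod 256 = 76; odd-index sum = 124 mod 256 = 124 → 4c 7c.

4c7c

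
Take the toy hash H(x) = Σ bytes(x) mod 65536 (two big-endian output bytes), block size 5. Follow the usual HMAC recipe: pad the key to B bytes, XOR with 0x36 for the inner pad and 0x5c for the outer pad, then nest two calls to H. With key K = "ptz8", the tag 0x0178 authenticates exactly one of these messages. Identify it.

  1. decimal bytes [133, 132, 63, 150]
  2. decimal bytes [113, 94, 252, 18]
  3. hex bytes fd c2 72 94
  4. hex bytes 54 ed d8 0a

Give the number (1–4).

Key "ptz8" = 70 74 7a 38 is 4 bytes ≤ B = 5; zero-pad to 5 bytes: K' = 70 74 7a 38 00.
K' ⊕ ipad = 46 42 4c 0e 36; K' ⊕ opad = 2c 28 26 64 5c.
m1: inner = H(46 42 4c 0e 36 85 84 3f 96) = 02 f6; tag = H(2c 28 26 64 5c 02 f6) = 0232
m2: inner = H(46 42 4c 0e 36 71 5e fc 12) = 02 f5; tag = H(2c 28 26 64 5c 02 f5) = 0231
m3: inner = H(46 42 4c 0e 36 fd c2 72 94) = 03 dd; tag = H(2c 28 26 64 5c 03 dd) = 021a
m4: inner = H(46 42 4c 0e 36 54 ed d8 0a) = 03 3b; tag = H(2c 28 26 64 5c 03 3b) = 0178 ← matches

4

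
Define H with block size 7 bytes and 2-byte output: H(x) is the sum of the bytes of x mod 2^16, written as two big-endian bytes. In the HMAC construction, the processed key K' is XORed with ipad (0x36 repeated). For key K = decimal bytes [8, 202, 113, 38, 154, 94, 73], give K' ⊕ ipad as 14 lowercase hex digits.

3efc4710ac687f

Key decimal bytes [8, 202, 113, 38, 154, 94, 73] = 08 ca 71 26 9a 5e 49 is exactly B = 7 bytes: K' = 08 ca 71 26 9a 5e 49.
XOR each byte with 0x36: 08⊕36=3e, ca⊕36=fc, 71⊕36=47, 26⊕36=10, 9a⊕36=ac, 5e⊕36=68, 49⊕36=7f.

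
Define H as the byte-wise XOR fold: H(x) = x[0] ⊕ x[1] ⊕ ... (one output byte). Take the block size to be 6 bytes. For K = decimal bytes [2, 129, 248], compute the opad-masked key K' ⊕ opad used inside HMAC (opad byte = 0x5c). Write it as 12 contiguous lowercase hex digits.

5edda45c5c5c

Key decimal bytes [2, 129, 248] = 02 81 f8 is 3 bytes ≤ B = 6; zero-pad to 6 bytes: K' = 02 81 f8 00 00 00.
XOR each byte with 0x5c: 02⊕5c=5e, 81⊕5c=dd, f8⊕5c=a4, 00⊕5c=5c, 00⊕5c=5c, 00⊕5c=5c.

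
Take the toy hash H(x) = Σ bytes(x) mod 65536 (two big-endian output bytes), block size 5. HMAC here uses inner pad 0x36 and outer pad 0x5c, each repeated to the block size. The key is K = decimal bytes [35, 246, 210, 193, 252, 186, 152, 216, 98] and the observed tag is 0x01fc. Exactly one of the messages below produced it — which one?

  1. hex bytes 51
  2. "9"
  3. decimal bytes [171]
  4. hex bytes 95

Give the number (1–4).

1

Key decimal bytes [35, 246, 210, 193, 252, 186, 152, 216, 98] = 23 f6 d2 c1 fc ba 98 d8 62 is 9 bytes > B = 5, so hash it first: H(key) = 06 34, then zero-pad to 5 bytes: K' = 06 34 00 00 00.
K' ⊕ ipad = 30 02 36 36 36; K' ⊕ opad = 5a 68 5c 5c 5c.
m1: inner = H(30 02 36 36 36 51) = 01 25; tag = H(5a 68 5c 5c 5c 01 25) = 01fc ← matches
m2: inner = H(30 02 36 36 36 39) = 01 0d; tag = H(5a 68 5c 5c 5c 01 0d) = 01e4
m3: inner = H(30 02 36 36 36 ab) = 01 7f; tag = H(5a 68 5c 5c 5c 01 7f) = 0256
m4: inner = H(30 02 36 36 36 95) = 01 69; tag = H(5a 68 5c 5c 5c 01 69) = 0240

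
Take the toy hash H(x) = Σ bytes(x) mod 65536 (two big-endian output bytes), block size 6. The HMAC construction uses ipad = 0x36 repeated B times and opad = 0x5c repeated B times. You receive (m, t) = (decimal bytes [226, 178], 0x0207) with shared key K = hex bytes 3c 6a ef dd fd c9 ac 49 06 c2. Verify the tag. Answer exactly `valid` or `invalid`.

Key hex bytes 3c 6a ef dd fd c9 ac 49 06 c2 is 10 bytes > B = 6, so hash it first: H(key) = 05 f5, then zero-pad to 6 bytes: K' = 05 f5 00 00 00 00.
K' ⊕ ipad = 33 c3 36 36 36 36; K' ⊕ opad = 59 a9 5c 5c 5c 5c.
Inner hash: sum = 51+195+54+54+54+54+226+178 = 866 → 03 62.
Outer hash (recomputed tag): sum = 89+169+92+92+92+92+3+98 = 727 → 02 d7.
Recomputed tag = 02d7; claimed = 0207 → mismatch.

invalid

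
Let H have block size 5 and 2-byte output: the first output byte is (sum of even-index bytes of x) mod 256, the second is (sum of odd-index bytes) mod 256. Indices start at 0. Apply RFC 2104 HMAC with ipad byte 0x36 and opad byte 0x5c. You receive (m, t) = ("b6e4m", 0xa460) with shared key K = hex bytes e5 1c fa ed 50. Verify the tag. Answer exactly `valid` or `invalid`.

valid

Key hex bytes e5 1c fa ed 50 is exactly B = 5 bytes: K' = e5 1c fa ed 50.
K' ⊕ ipad = d3 2a cc db 66; K' ⊕ opad = b9 40 a6 b1 0c.
Inner hash: even-index sum = 623 mod 256 = 111; odd-index sum = 569 mod 256 = 57 → 6f 39.
Outer hash (recomputed tag): even-index sum = 420 mod 256 = 164; odd-index sum = 352 mod 256 = 96 → a4 60.
Recomputed tag = a460; claimed = a460 → match.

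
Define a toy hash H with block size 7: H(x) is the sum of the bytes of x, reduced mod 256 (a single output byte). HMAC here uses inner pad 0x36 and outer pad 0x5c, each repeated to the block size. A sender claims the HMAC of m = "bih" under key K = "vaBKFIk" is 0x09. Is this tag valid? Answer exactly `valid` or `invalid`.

Key "vaBKFIk" = 76 61 42 4b 46 49 6b is exactly B = 7 bytes: K' = 76 61 42 4b 46 49 6b.
K' ⊕ ipad = 40 57 74 7d 70 7f 5d; K' ⊕ opad = 2a 3d 1e 17 1a 15 37.
Inner hash: sum = 64+87+116+125+112+127+93+98+105+104 = 1031; mod 256 = 7 → 07.
Outer hash (recomputed tag): sum = 42+61+30+23+26+21+55+7 = 265; mod 256 = 9 → 09.
Recomputed tag = 09; claimed = 09 → match.

valid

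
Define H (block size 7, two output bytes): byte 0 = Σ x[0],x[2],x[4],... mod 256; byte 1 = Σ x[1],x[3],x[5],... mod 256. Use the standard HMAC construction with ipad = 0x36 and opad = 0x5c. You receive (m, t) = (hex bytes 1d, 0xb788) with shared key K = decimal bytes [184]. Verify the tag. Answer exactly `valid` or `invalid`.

invalid

Key decimal bytes [184] = b8 is 1 byte ≤ B = 7; zero-pad to 7 bytes: K' = b8 00 00 00 00 00 00.
K' ⊕ ipad = 8e 36 36 36 36 36 36; K' ⊕ opad = e4 5c 5c 5c 5c 5c 5c.
Inner hash: even-index sum = 304 mod 256 = 48; odd-index sum = 191 mod 256 = 191 → 30 bf.
Outer hash (recomputed tag): even-index sum = 695 mod 256 = 183; odd-index sum = 324 mod 256 = 68 → b7 44.
Recomputed tag = b744; claimed = b788 → mismatch.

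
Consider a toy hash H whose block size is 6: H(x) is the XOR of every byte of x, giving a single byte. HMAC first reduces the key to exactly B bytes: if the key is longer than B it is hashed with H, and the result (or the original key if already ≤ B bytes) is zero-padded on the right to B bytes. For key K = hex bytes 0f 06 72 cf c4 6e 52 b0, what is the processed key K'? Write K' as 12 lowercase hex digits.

fc0000000000

|K| = 8 > B = 6, so first hash the key.
H(K): XOR 0f⊕06⊕72⊕cf⊕c4⊕6e⊕52⊕b0 = fc.
Zero-pad H(K) = fc to 6 bytes: K' = fc 00 00 00 00 00.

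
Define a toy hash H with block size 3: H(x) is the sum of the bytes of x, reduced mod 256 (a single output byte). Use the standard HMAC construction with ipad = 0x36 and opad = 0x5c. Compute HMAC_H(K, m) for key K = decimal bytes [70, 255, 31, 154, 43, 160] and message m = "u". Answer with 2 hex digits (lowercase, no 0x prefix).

2d

Key decimal bytes [70, 255, 31, 154, 43, 160] = 46 ff 1f 9a 2b a0 is 6 bytes > B = 3, so hash it first: H(key) = c9, then zero-pad to 3 bytes: K' = c9 00 00.
K' ⊕ ipad = ff 36 36.  K' ⊕ opad = 95 5c 5c.
Inner input = (K'⊕ipad) ∥ m = ff 36 36 ∥ 75.
Inner hash: sum = 255+54+54+117 = 480; mod 256 = 224 → e0.
Outer input = (K'⊕opad) ∥ inner = 95 5c 5c ∥ e0.
Outer hash (tag): sum = 149+92+92+224 = 557; mod 256 = 45 → 2d.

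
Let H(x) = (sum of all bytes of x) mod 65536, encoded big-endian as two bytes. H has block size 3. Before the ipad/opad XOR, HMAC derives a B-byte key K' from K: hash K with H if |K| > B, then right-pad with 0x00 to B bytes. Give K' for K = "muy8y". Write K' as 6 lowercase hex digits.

|K| = 5 > B = 3, so first hash the key.
H(K): sum = 109+117+121+56+121 = 524 → 02 0c.
Zero-pad H(K) = 02 0c to 3 bytes: K' = 02 0c 00.

020c00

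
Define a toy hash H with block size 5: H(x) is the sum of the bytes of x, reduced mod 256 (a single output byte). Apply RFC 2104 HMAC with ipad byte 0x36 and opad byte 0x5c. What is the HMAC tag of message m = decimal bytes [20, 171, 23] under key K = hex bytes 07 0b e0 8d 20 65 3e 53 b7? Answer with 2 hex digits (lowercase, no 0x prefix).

Key hex bytes 07 0b e0 8d 20 65 3e 53 b7 is 9 bytes > B = 5, so hash it first: H(key) = 4c, then zero-pad to 5 bytes: K' = 4c 00 00 00 00.
K' ⊕ ipad = 7a 36 36 36 36.  K' ⊕ opad = 10 5c 5c 5c 5c.
Inner input = (K'⊕ipad) ∥ m = 7a 36 36 36 36 ∥ 14 ab 17.
Inner hash: sum = 122+54+54+54+54+20+171+23 = 552; mod 256 = 40 → 28.
Outer input = (K'⊕opad) ∥ inner = 10 5c 5c 5c 5c ∥ 28.
Outer hash (tag): sum = 16+92+92+92+92+40 = 424; mod 256 = 168 → a8.

a8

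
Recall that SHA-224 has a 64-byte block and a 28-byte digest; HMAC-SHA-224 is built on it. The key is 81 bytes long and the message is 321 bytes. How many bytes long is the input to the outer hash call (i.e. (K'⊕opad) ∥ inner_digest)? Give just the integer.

92

Key is 81 > 64 bytes, so it is hashed to 28 bytes then zero-padded to 64: |K'| = 64.
Outer input = (K'⊕opad) ∥ H(inner) → 64 + 28 = 92 bytes.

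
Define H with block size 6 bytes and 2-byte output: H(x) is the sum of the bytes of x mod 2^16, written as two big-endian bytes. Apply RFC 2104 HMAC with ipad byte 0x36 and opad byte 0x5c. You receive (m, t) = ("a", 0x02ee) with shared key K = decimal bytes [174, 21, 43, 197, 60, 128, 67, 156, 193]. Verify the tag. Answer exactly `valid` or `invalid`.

Key decimal bytes [174, 21, 43, 197, 60, 128, 67, 156, 193] = ae 15 2b c5 3c 80 43 9c c1 is 9 bytes > B = 6, so hash it first: H(key) = 04 0f, then zero-pad to 6 bytes: K' = 04 0f 00 00 00 00.
K' ⊕ ipad = 32 39 36 36 36 36; K' ⊕ opad = 58 53 5c 5c 5c 5c.
Inner hash: sum = 50+57+54+54+54+54+97 = 420 → 01 a4.
Outer hash (recomputed tag): sum = 88+83+92+92+92+92+1+164 = 704 → 02 c0.
Recomputed tag = 02c0; claimed = 02ee → mismatch.

invalid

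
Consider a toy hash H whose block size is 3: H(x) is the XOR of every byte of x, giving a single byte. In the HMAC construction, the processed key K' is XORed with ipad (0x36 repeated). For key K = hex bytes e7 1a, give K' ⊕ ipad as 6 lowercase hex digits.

Key hex bytes e7 1a is 2 bytes ≤ B = 3; zero-pad to 3 bytes: K' = e7 1a 00.
XOR each byte with 0x36: e7⊕36=d1, 1a⊕36=2c, 00⊕36=36.

d12c36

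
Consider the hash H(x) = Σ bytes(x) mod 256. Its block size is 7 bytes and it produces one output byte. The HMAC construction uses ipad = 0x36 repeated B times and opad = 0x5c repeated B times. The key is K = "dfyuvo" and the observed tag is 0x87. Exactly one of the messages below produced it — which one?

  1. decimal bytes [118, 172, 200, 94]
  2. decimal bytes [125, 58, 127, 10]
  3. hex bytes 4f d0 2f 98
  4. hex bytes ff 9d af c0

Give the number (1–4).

4

Key "dfyuvo" = 64 66 79 75 76 6f is 6 bytes ≤ B = 7; zero-pad to 7 bytes: K' = 64 66 79 75 76 6f 00.
K' ⊕ ipad = 52 50 4f 43 40 59 36; K' ⊕ opad = 38 3a 25 29 2a 33 5c.
m1: inner = H(52 50 4f 43 40 59 36 76 ac c8 5e) = 4b; tag = H(38 3a 25 29 2a 33 5c 4b) = c4
m2: inner = H(52 50 4f 43 40 59 36 7d 3a 7f 0a) = 43; tag = H(38 3a 25 29 2a 33 5c 43) = bc
m3: inner = H(52 50 4f 43 40 59 36 4f d0 2f 98) = e9; tag = H(38 3a 25 29 2a 33 5c e9) = 62
m4: inner = H(52 50 4f 43 40 59 36 ff 9d af c0) = 0e; tag = H(38 3a 25 29 2a 33 5c 0e) = 87 ← matches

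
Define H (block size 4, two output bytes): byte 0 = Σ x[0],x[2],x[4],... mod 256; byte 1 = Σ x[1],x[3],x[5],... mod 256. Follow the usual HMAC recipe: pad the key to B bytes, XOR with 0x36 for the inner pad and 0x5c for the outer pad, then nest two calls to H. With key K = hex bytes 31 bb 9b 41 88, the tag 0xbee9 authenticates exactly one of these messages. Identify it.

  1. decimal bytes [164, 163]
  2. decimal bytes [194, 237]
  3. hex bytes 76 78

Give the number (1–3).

2

Key hex bytes 31 bb 9b 41 88 is 5 bytes > B = 4, so hash it first: H(key) = 54 fc, then zero-pad to 4 bytes: K' = 54 fc 00 00.
K' ⊕ ipad = 62 ca 36 36; K' ⊕ opad = 08 a0 5c 5c.
m1: inner = H(62 ca 36 36 a4 a3) = 3c a3; tag = H(08 a0 5c 5c 3c a3) = a09f
m2: inner = H(62 ca 36 36 c2 ed) = 5a ed; tag = H(08 a0 5c 5c 5a ed) = bee9 ← matches
m3: inner = H(62 ca 36 36 76 78) = 0e 78; tag = H(08 a0 5c 5c 0e 78) = 7274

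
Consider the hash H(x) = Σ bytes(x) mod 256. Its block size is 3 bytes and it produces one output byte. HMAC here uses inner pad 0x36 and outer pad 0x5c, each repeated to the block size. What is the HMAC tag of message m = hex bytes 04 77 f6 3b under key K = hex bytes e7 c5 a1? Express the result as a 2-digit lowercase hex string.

58

Key hex bytes e7 c5 a1 is exactly B = 3 bytes: K' = e7 c5 a1.
K' ⊕ ipad = d1 f3 97.  K' ⊕ opad = bb 99 fd.
Inner input = (K'⊕ipad) ∥ m = d1 f3 97 ∥ 04 77 f6 3b.
Inner hash: sum = 209+243+151+4+119+246+59 = 1031; mod 256 = 7 → 07.
Outer input = (K'⊕opad) ∥ inner = bb 99 fd ∥ 07.
Outer hash (tag): sum = 187+153+253+7 = 600; mod 256 = 88 → 58.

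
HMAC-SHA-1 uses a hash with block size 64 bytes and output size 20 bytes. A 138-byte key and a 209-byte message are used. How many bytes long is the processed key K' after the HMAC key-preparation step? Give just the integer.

Key is 138 > 64 bytes, so it is hashed to 20 bytes then zero-padded to 64: |K'| = 64.

64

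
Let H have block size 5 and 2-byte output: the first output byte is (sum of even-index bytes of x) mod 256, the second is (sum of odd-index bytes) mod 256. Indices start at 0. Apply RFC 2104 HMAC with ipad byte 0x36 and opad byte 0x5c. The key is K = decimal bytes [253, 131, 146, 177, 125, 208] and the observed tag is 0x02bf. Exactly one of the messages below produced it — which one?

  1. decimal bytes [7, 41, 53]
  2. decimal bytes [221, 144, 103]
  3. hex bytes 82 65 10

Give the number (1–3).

3

Key decimal bytes [253, 131, 146, 177, 125, 208] = fd 83 92 b1 7d d0 is 6 bytes > B = 5, so hash it first: H(key) = 0c 04, then zero-pad to 5 bytes: K' = 0c 04 00 00 00.
K' ⊕ ipad = 3a 32 36 36 36; K' ⊕ opad = 50 58 5c 5c 5c.
m1: inner = H(3a 32 36 36 36 07 29 35) = cf a4; tag = H(50 58 5c 5c 5c cf a4) = ac83
m2: inner = H(3a 32 36 36 36 dd 90 67) = 36 ac; tag = H(50 58 5c 5c 5c 36 ac) = b4ea
m3: inner = H(3a 32 36 36 36 82 65 10) = 0b fa; tag = H(50 58 5c 5c 5c 0b fa) = 02bf ← matches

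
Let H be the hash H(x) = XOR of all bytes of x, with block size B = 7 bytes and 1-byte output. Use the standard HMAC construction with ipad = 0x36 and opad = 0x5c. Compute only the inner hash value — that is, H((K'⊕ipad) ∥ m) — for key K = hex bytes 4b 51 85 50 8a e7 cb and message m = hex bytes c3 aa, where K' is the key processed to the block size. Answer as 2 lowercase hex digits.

36

Key hex bytes 4b 51 85 50 8a e7 cb is exactly B = 7 bytes: K' = 4b 51 85 50 8a e7 cb.
K' ⊕ ipad = 7d 67 b3 66 bc d1 fd.
Inner input = 7d 67 b3 66 bc d1 fd ∥ c3 aa.
Inner hash: XOR 7d⊕67⊕b3⊕66⊕bc⊕d1⊕fd⊕c3⊕aa = 36.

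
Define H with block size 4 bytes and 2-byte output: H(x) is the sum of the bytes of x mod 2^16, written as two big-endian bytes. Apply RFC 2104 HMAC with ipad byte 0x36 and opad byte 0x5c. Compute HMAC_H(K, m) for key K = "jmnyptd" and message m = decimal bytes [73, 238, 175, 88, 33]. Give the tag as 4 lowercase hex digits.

01a4

Key "jmnyptd" = 6a 6d 6e 79 70 74 64 is 7 bytes > B = 4, so hash it first: H(key) = 03 06, then zero-pad to 4 bytes: K' = 03 06 00 00.
K' ⊕ ipad = 35 30 36 36.  K' ⊕ opad = 5f 5a 5c 5c.
Inner input = (K'⊕ipad) ∥ m = 35 30 36 36 ∥ 49 ee af 58 21.
Inner hash: sum = 53+48+54+54+73+238+175+88+33 = 816 → 03 30.
Outer input = (K'⊕opad) ∥ inner = 5f 5a 5c 5c ∥ 03 30.
Outer hash (tag): sum = 95+90+92+92+3+48 = 420 → 01 a4.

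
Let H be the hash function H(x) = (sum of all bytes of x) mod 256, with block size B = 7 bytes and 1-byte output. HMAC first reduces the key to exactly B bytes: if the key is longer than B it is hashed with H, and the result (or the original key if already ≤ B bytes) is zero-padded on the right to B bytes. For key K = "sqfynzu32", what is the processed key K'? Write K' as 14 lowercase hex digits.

85000000000000

|K| = 9 > B = 7, so first hash the key.
H(K): sum = 115+113+102+121+110+122+117+51+50 = 901; mod 256 = 133 → 85.
Zero-pad H(K) = 85 to 7 bytes: K' = 85 00 00 00 00 00 00.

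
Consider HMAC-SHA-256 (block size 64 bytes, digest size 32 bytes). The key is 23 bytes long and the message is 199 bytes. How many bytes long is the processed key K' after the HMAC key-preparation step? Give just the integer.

Key is 23 ≤ 64 bytes, zero-padded: |K'| = 64.

64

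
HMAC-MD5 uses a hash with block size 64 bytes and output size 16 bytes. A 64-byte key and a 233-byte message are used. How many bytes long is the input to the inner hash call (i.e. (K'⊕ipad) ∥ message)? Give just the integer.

297

Key is 64 ≤ 64 bytes, zero-padded: |K'| = 64.
Inner input = (K'⊕ipad) ∥ m → 64 + 233 = 297 bytes.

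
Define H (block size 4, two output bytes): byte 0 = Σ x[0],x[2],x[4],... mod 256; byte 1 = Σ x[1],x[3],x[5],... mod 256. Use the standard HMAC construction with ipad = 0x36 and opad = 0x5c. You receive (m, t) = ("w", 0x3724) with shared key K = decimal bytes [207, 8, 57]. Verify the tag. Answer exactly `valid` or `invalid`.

invalid

Key decimal bytes [207, 8, 57] = cf 08 39 is 3 bytes ≤ B = 4; zero-pad to 4 bytes: K' = cf 08 39 00.
K' ⊕ ipad = f9 3e 0f 36; K' ⊕ opad = 93 54 65 5c.
Inner hash: even-index sum = 383 mod 256 = 127; odd-index sum = 116 mod 256 = 116 → 7f 74.
Outer hash (recomputed tag): even-index sum = 375 mod 256 = 119; odd-index sum = 292 mod 256 = 36 → 77 24.
Recomputed tag = 7724; claimed = 3724 → mismatch.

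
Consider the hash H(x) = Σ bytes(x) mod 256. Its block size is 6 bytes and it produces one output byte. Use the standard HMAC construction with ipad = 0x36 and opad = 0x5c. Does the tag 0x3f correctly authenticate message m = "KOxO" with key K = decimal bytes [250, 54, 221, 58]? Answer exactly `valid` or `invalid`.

valid

Key decimal bytes [250, 54, 221, 58] = fa 36 dd 3a is 4 bytes ≤ B = 6; zero-pad to 6 bytes: K' = fa 36 dd 3a 00 00.
K' ⊕ ipad = cc 00 eb 0c 36 36; K' ⊕ opad = a6 6a 81 66 5c 5c.
Inner hash: sum = 204+0+235+12+54+54+75+79+120+79 = 912; mod 256 = 144 → 90.
Outer hash (recomputed tag): sum = 166+106+129+102+92+92+144 = 831; mod 256 = 63 → 3f.
Recomputed tag = 3f; claimed = 3f → match.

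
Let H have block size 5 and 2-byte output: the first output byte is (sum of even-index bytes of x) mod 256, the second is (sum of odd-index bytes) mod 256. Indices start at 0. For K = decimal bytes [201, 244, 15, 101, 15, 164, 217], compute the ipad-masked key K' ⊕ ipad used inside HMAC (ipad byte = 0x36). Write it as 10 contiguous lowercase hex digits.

f6cb363636

Key decimal bytes [201, 244, 15, 101, 15, 164, 217] = c9 f4 0f 65 0f a4 d9 is 7 bytes > B = 5, so hash it first: H(key) = c0 fd, then zero-pad to 5 bytes: K' = c0 fd 00 00 00.
XOR each byte with 0x36: c0⊕36=f6, fd⊕36=cb, 00⊕36=36, 00⊕36=36, 00⊕36=36.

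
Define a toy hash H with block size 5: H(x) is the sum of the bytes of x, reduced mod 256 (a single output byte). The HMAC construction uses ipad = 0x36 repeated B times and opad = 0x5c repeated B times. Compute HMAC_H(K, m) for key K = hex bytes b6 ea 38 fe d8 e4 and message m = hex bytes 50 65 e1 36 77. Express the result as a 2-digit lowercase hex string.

fd

Key hex bytes b6 ea 38 fe d8 e4 is 6 bytes > B = 5, so hash it first: H(key) = 92, then zero-pad to 5 bytes: K' = 92 00 00 00 00.
K' ⊕ ipad = a4 36 36 36 36.  K' ⊕ opad = ce 5c 5c 5c 5c.
Inner input = (K'⊕ipad) ∥ m = a4 36 36 36 36 ∥ 50 65 e1 36 77.
Inner hash: sum = 164+54+54+54+54+80+101+225+54+119 = 959; mod 256 = 191 → bf.
Outer input = (K'⊕opad) ∥ inner = ce 5c 5c 5c 5c ∥ bf.
Outer hash (tag): sum = 206+92+92+92+92+191 = 765; mod 256 = 253 → fd.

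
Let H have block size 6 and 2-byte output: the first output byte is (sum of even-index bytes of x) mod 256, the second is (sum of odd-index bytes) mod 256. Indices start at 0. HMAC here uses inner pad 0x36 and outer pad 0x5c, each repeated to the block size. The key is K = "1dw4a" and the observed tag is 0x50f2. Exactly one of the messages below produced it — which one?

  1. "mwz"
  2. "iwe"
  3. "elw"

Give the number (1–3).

3

Key "1dw4a" = 31 64 77 34 61 is 5 bytes ≤ B = 6; zero-pad to 6 bytes: K' = 31 64 77 34 61 00.
K' ⊕ ipad = 07 52 41 02 57 36; K' ⊕ opad = 6d 38 2b 68 3d 5c.
m1: inner = H(07 52 41 02 57 36 6d 77 7a) = 86 01; tag = H(6d 38 2b 68 3d 5c 86 01) = 5bfd
m2: inner = H(07 52 41 02 57 36 69 77 65) = 6d 01; tag = H(6d 38 2b 68 3d 5c 6d 01) = 42fd
m3: inner = H(07 52 41 02 57 36 65 6c 77) = 7b f6; tag = H(6d 38 2b 68 3d 5c 7b f6) = 50f2 ← matches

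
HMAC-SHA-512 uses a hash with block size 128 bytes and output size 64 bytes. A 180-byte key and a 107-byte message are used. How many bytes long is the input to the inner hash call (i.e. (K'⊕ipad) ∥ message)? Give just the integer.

235

Key is 180 > 128 bytes, so it is hashed to 64 bytes then zero-padded to 128: |K'| = 128.
Inner input = (K'⊕ipad) ∥ m → 128 + 107 = 235 bytes.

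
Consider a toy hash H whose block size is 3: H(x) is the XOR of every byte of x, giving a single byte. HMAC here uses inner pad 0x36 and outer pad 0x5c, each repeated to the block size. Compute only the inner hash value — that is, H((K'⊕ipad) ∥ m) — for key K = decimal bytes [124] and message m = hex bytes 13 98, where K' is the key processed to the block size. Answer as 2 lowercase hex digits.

Key decimal bytes [124] = 7c is 1 byte ≤ B = 3; zero-pad to 3 bytes: K' = 7c 00 00.
K' ⊕ ipad = 4a 36 36.
Inner input = 4a 36 36 ∥ 13 98.
Inner hash: XOR 4a⊕36⊕36⊕13⊕98 = c1.

c1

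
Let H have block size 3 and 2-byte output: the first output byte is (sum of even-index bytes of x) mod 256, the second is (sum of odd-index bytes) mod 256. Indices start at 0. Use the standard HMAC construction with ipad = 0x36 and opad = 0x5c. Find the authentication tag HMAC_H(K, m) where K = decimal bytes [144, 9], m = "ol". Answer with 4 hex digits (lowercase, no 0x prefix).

d69d

Key decimal bytes [144, 9] = 90 09 is 2 bytes ≤ B = 3; zero-pad to 3 bytes: K' = 90 09 00.
K' ⊕ ipad = a6 3f 36.  K' ⊕ opad = cc 55 5c.
Inner input = (K'⊕ipad) ∥ m = a6 3f 36 ∥ 6f 6c.
Inner hash: even-index sum = 328 mod 256 = 72; odd-index sum = 174 mod 256 = 174 → 48 ae.
Outer input = (K'⊕opad) ∥ inner = cc 55 5c ∥ 48 ae.
Outer hash (tag): even-index sum = 470 mod 256 = 214; odd-index sum = 157 mod 256 = 157 → d6 9d.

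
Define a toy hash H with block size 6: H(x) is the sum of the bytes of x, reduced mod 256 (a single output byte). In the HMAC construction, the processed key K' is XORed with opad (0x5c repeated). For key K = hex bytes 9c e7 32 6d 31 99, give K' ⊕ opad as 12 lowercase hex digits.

Key hex bytes 9c e7 32 6d 31 99 is exactly B = 6 bytes: K' = 9c e7 32 6d 31 99.
XOR each byte with 0x5c: 9c⊕5c=c0, e7⊕5c=bb, 32⊕5c=6e, 6d⊕5c=31, 31⊕5c=6d, 99⊕5c=c5.

c0bb6e316dc5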